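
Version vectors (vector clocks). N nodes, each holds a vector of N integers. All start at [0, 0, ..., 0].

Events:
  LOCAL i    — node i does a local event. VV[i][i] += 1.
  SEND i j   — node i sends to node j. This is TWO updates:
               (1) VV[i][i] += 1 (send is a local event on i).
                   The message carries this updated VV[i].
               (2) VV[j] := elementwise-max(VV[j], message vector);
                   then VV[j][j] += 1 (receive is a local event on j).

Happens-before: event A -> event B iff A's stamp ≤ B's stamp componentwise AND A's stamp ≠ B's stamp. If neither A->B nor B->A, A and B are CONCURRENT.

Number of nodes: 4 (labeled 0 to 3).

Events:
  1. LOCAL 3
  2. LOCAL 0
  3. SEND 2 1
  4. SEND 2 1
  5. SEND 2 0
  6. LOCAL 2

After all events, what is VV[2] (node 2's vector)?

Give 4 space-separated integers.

Initial: VV[0]=[0, 0, 0, 0]
Initial: VV[1]=[0, 0, 0, 0]
Initial: VV[2]=[0, 0, 0, 0]
Initial: VV[3]=[0, 0, 0, 0]
Event 1: LOCAL 3: VV[3][3]++ -> VV[3]=[0, 0, 0, 1]
Event 2: LOCAL 0: VV[0][0]++ -> VV[0]=[1, 0, 0, 0]
Event 3: SEND 2->1: VV[2][2]++ -> VV[2]=[0, 0, 1, 0], msg_vec=[0, 0, 1, 0]; VV[1]=max(VV[1],msg_vec) then VV[1][1]++ -> VV[1]=[0, 1, 1, 0]
Event 4: SEND 2->1: VV[2][2]++ -> VV[2]=[0, 0, 2, 0], msg_vec=[0, 0, 2, 0]; VV[1]=max(VV[1],msg_vec) then VV[1][1]++ -> VV[1]=[0, 2, 2, 0]
Event 5: SEND 2->0: VV[2][2]++ -> VV[2]=[0, 0, 3, 0], msg_vec=[0, 0, 3, 0]; VV[0]=max(VV[0],msg_vec) then VV[0][0]++ -> VV[0]=[2, 0, 3, 0]
Event 6: LOCAL 2: VV[2][2]++ -> VV[2]=[0, 0, 4, 0]
Final vectors: VV[0]=[2, 0, 3, 0]; VV[1]=[0, 2, 2, 0]; VV[2]=[0, 0, 4, 0]; VV[3]=[0, 0, 0, 1]

Answer: 0 0 4 0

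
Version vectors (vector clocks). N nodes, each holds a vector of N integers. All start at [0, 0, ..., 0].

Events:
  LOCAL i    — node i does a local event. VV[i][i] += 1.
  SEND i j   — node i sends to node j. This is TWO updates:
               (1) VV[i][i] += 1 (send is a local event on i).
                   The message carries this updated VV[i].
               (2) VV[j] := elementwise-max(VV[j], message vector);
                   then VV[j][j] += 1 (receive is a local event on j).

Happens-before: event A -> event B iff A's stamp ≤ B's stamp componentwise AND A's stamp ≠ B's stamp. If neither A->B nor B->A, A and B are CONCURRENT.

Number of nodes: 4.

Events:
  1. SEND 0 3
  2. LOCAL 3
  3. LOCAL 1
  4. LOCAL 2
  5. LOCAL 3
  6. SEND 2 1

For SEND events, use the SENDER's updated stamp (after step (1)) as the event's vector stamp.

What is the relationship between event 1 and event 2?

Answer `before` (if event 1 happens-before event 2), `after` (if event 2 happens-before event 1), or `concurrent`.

Initial: VV[0]=[0, 0, 0, 0]
Initial: VV[1]=[0, 0, 0, 0]
Initial: VV[2]=[0, 0, 0, 0]
Initial: VV[3]=[0, 0, 0, 0]
Event 1: SEND 0->3: VV[0][0]++ -> VV[0]=[1, 0, 0, 0], msg_vec=[1, 0, 0, 0]; VV[3]=max(VV[3],msg_vec) then VV[3][3]++ -> VV[3]=[1, 0, 0, 1]
Event 2: LOCAL 3: VV[3][3]++ -> VV[3]=[1, 0, 0, 2]
Event 3: LOCAL 1: VV[1][1]++ -> VV[1]=[0, 1, 0, 0]
Event 4: LOCAL 2: VV[2][2]++ -> VV[2]=[0, 0, 1, 0]
Event 5: LOCAL 3: VV[3][3]++ -> VV[3]=[1, 0, 0, 3]
Event 6: SEND 2->1: VV[2][2]++ -> VV[2]=[0, 0, 2, 0], msg_vec=[0, 0, 2, 0]; VV[1]=max(VV[1],msg_vec) then VV[1][1]++ -> VV[1]=[0, 2, 2, 0]
Event 1 stamp: [1, 0, 0, 0]
Event 2 stamp: [1, 0, 0, 2]
[1, 0, 0, 0] <= [1, 0, 0, 2]? True
[1, 0, 0, 2] <= [1, 0, 0, 0]? False
Relation: before

Answer: before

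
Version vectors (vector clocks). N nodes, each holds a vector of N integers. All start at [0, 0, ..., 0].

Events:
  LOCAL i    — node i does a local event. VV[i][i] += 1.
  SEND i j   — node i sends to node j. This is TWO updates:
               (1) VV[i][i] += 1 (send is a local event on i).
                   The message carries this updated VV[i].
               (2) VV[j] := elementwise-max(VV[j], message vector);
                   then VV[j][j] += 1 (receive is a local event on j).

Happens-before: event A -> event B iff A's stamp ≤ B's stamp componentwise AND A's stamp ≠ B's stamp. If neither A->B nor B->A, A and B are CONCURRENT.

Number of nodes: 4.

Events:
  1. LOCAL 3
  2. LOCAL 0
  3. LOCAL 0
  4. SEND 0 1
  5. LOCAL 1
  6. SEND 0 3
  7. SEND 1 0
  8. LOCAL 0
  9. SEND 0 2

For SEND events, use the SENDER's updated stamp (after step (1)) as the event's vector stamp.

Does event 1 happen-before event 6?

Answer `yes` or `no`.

Initial: VV[0]=[0, 0, 0, 0]
Initial: VV[1]=[0, 0, 0, 0]
Initial: VV[2]=[0, 0, 0, 0]
Initial: VV[3]=[0, 0, 0, 0]
Event 1: LOCAL 3: VV[3][3]++ -> VV[3]=[0, 0, 0, 1]
Event 2: LOCAL 0: VV[0][0]++ -> VV[0]=[1, 0, 0, 0]
Event 3: LOCAL 0: VV[0][0]++ -> VV[0]=[2, 0, 0, 0]
Event 4: SEND 0->1: VV[0][0]++ -> VV[0]=[3, 0, 0, 0], msg_vec=[3, 0, 0, 0]; VV[1]=max(VV[1],msg_vec) then VV[1][1]++ -> VV[1]=[3, 1, 0, 0]
Event 5: LOCAL 1: VV[1][1]++ -> VV[1]=[3, 2, 0, 0]
Event 6: SEND 0->3: VV[0][0]++ -> VV[0]=[4, 0, 0, 0], msg_vec=[4, 0, 0, 0]; VV[3]=max(VV[3],msg_vec) then VV[3][3]++ -> VV[3]=[4, 0, 0, 2]
Event 7: SEND 1->0: VV[1][1]++ -> VV[1]=[3, 3, 0, 0], msg_vec=[3, 3, 0, 0]; VV[0]=max(VV[0],msg_vec) then VV[0][0]++ -> VV[0]=[5, 3, 0, 0]
Event 8: LOCAL 0: VV[0][0]++ -> VV[0]=[6, 3, 0, 0]
Event 9: SEND 0->2: VV[0][0]++ -> VV[0]=[7, 3, 0, 0], msg_vec=[7, 3, 0, 0]; VV[2]=max(VV[2],msg_vec) then VV[2][2]++ -> VV[2]=[7, 3, 1, 0]
Event 1 stamp: [0, 0, 0, 1]
Event 6 stamp: [4, 0, 0, 0]
[0, 0, 0, 1] <= [4, 0, 0, 0]? False. Equal? False. Happens-before: False

Answer: no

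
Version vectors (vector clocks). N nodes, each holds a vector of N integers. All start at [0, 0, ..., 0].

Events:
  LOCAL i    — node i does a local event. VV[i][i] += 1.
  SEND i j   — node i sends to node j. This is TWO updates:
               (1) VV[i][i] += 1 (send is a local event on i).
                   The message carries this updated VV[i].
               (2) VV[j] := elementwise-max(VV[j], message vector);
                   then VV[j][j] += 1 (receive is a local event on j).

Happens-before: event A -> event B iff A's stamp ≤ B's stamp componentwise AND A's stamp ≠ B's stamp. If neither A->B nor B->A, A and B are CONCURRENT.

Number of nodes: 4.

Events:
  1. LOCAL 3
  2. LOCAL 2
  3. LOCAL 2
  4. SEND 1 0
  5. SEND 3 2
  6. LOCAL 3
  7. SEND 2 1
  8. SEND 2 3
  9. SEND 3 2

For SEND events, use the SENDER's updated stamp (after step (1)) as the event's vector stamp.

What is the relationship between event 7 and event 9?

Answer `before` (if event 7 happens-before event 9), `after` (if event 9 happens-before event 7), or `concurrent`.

Answer: before

Derivation:
Initial: VV[0]=[0, 0, 0, 0]
Initial: VV[1]=[0, 0, 0, 0]
Initial: VV[2]=[0, 0, 0, 0]
Initial: VV[3]=[0, 0, 0, 0]
Event 1: LOCAL 3: VV[3][3]++ -> VV[3]=[0, 0, 0, 1]
Event 2: LOCAL 2: VV[2][2]++ -> VV[2]=[0, 0, 1, 0]
Event 3: LOCAL 2: VV[2][2]++ -> VV[2]=[0, 0, 2, 0]
Event 4: SEND 1->0: VV[1][1]++ -> VV[1]=[0, 1, 0, 0], msg_vec=[0, 1, 0, 0]; VV[0]=max(VV[0],msg_vec) then VV[0][0]++ -> VV[0]=[1, 1, 0, 0]
Event 5: SEND 3->2: VV[3][3]++ -> VV[3]=[0, 0, 0, 2], msg_vec=[0, 0, 0, 2]; VV[2]=max(VV[2],msg_vec) then VV[2][2]++ -> VV[2]=[0, 0, 3, 2]
Event 6: LOCAL 3: VV[3][3]++ -> VV[3]=[0, 0, 0, 3]
Event 7: SEND 2->1: VV[2][2]++ -> VV[2]=[0, 0, 4, 2], msg_vec=[0, 0, 4, 2]; VV[1]=max(VV[1],msg_vec) then VV[1][1]++ -> VV[1]=[0, 2, 4, 2]
Event 8: SEND 2->3: VV[2][2]++ -> VV[2]=[0, 0, 5, 2], msg_vec=[0, 0, 5, 2]; VV[3]=max(VV[3],msg_vec) then VV[3][3]++ -> VV[3]=[0, 0, 5, 4]
Event 9: SEND 3->2: VV[3][3]++ -> VV[3]=[0, 0, 5, 5], msg_vec=[0, 0, 5, 5]; VV[2]=max(VV[2],msg_vec) then VV[2][2]++ -> VV[2]=[0, 0, 6, 5]
Event 7 stamp: [0, 0, 4, 2]
Event 9 stamp: [0, 0, 5, 5]
[0, 0, 4, 2] <= [0, 0, 5, 5]? True
[0, 0, 5, 5] <= [0, 0, 4, 2]? False
Relation: before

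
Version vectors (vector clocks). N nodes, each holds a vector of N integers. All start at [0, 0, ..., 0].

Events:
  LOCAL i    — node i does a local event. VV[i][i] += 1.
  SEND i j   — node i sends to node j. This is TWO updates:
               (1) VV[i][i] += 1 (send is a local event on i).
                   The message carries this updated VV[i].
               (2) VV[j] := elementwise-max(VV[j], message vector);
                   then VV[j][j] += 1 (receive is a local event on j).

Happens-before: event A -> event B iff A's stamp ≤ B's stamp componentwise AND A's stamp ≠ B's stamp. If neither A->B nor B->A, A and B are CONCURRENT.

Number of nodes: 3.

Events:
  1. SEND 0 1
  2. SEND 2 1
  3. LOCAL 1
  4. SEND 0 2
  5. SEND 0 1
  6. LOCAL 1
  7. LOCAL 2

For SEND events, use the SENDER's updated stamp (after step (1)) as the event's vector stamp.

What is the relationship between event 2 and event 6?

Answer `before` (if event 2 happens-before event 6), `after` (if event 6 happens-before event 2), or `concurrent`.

Answer: before

Derivation:
Initial: VV[0]=[0, 0, 0]
Initial: VV[1]=[0, 0, 0]
Initial: VV[2]=[0, 0, 0]
Event 1: SEND 0->1: VV[0][0]++ -> VV[0]=[1, 0, 0], msg_vec=[1, 0, 0]; VV[1]=max(VV[1],msg_vec) then VV[1][1]++ -> VV[1]=[1, 1, 0]
Event 2: SEND 2->1: VV[2][2]++ -> VV[2]=[0, 0, 1], msg_vec=[0, 0, 1]; VV[1]=max(VV[1],msg_vec) then VV[1][1]++ -> VV[1]=[1, 2, 1]
Event 3: LOCAL 1: VV[1][1]++ -> VV[1]=[1, 3, 1]
Event 4: SEND 0->2: VV[0][0]++ -> VV[0]=[2, 0, 0], msg_vec=[2, 0, 0]; VV[2]=max(VV[2],msg_vec) then VV[2][2]++ -> VV[2]=[2, 0, 2]
Event 5: SEND 0->1: VV[0][0]++ -> VV[0]=[3, 0, 0], msg_vec=[3, 0, 0]; VV[1]=max(VV[1],msg_vec) then VV[1][1]++ -> VV[1]=[3, 4, 1]
Event 6: LOCAL 1: VV[1][1]++ -> VV[1]=[3, 5, 1]
Event 7: LOCAL 2: VV[2][2]++ -> VV[2]=[2, 0, 3]
Event 2 stamp: [0, 0, 1]
Event 6 stamp: [3, 5, 1]
[0, 0, 1] <= [3, 5, 1]? True
[3, 5, 1] <= [0, 0, 1]? False
Relation: before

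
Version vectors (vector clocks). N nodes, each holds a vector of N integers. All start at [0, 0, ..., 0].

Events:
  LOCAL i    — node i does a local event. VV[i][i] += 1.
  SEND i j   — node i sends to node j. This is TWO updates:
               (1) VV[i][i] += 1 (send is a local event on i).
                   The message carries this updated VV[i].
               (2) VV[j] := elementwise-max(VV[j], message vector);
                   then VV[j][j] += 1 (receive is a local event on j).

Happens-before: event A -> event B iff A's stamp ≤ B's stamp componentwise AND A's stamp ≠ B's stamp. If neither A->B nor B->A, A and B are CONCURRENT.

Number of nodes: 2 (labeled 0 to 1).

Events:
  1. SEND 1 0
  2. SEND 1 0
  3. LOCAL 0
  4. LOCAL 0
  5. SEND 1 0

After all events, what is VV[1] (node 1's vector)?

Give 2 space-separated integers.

Initial: VV[0]=[0, 0]
Initial: VV[1]=[0, 0]
Event 1: SEND 1->0: VV[1][1]++ -> VV[1]=[0, 1], msg_vec=[0, 1]; VV[0]=max(VV[0],msg_vec) then VV[0][0]++ -> VV[0]=[1, 1]
Event 2: SEND 1->0: VV[1][1]++ -> VV[1]=[0, 2], msg_vec=[0, 2]; VV[0]=max(VV[0],msg_vec) then VV[0][0]++ -> VV[0]=[2, 2]
Event 3: LOCAL 0: VV[0][0]++ -> VV[0]=[3, 2]
Event 4: LOCAL 0: VV[0][0]++ -> VV[0]=[4, 2]
Event 5: SEND 1->0: VV[1][1]++ -> VV[1]=[0, 3], msg_vec=[0, 3]; VV[0]=max(VV[0],msg_vec) then VV[0][0]++ -> VV[0]=[5, 3]
Final vectors: VV[0]=[5, 3]; VV[1]=[0, 3]

Answer: 0 3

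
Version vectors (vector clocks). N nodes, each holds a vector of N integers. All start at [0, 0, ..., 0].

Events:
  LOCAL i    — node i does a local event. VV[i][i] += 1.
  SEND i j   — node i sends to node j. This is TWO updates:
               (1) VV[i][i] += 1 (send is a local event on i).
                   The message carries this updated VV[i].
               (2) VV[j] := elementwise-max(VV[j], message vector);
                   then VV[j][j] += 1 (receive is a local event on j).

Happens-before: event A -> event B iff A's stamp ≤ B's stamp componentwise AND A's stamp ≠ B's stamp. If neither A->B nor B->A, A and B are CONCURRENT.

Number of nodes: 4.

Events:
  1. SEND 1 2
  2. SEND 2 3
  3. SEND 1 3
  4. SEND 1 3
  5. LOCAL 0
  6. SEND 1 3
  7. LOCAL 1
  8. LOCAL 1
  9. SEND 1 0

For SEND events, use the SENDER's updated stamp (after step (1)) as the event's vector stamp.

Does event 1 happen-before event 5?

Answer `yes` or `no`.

Initial: VV[0]=[0, 0, 0, 0]
Initial: VV[1]=[0, 0, 0, 0]
Initial: VV[2]=[0, 0, 0, 0]
Initial: VV[3]=[0, 0, 0, 0]
Event 1: SEND 1->2: VV[1][1]++ -> VV[1]=[0, 1, 0, 0], msg_vec=[0, 1, 0, 0]; VV[2]=max(VV[2],msg_vec) then VV[2][2]++ -> VV[2]=[0, 1, 1, 0]
Event 2: SEND 2->3: VV[2][2]++ -> VV[2]=[0, 1, 2, 0], msg_vec=[0, 1, 2, 0]; VV[3]=max(VV[3],msg_vec) then VV[3][3]++ -> VV[3]=[0, 1, 2, 1]
Event 3: SEND 1->3: VV[1][1]++ -> VV[1]=[0, 2, 0, 0], msg_vec=[0, 2, 0, 0]; VV[3]=max(VV[3],msg_vec) then VV[3][3]++ -> VV[3]=[0, 2, 2, 2]
Event 4: SEND 1->3: VV[1][1]++ -> VV[1]=[0, 3, 0, 0], msg_vec=[0, 3, 0, 0]; VV[3]=max(VV[3],msg_vec) then VV[3][3]++ -> VV[3]=[0, 3, 2, 3]
Event 5: LOCAL 0: VV[0][0]++ -> VV[0]=[1, 0, 0, 0]
Event 6: SEND 1->3: VV[1][1]++ -> VV[1]=[0, 4, 0, 0], msg_vec=[0, 4, 0, 0]; VV[3]=max(VV[3],msg_vec) then VV[3][3]++ -> VV[3]=[0, 4, 2, 4]
Event 7: LOCAL 1: VV[1][1]++ -> VV[1]=[0, 5, 0, 0]
Event 8: LOCAL 1: VV[1][1]++ -> VV[1]=[0, 6, 0, 0]
Event 9: SEND 1->0: VV[1][1]++ -> VV[1]=[0, 7, 0, 0], msg_vec=[0, 7, 0, 0]; VV[0]=max(VV[0],msg_vec) then VV[0][0]++ -> VV[0]=[2, 7, 0, 0]
Event 1 stamp: [0, 1, 0, 0]
Event 5 stamp: [1, 0, 0, 0]
[0, 1, 0, 0] <= [1, 0, 0, 0]? False. Equal? False. Happens-before: False

Answer: no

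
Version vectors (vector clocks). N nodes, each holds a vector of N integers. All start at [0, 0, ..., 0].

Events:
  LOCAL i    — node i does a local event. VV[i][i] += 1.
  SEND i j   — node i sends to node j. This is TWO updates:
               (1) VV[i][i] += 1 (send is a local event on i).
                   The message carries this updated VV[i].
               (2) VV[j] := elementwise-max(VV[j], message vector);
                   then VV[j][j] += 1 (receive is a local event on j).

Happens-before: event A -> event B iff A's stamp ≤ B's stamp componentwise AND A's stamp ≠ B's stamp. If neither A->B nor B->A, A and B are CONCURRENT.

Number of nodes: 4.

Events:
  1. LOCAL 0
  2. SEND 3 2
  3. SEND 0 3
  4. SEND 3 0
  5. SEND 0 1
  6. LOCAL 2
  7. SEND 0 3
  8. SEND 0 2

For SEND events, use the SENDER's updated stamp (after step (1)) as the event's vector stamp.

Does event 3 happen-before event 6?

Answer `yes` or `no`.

Answer: no

Derivation:
Initial: VV[0]=[0, 0, 0, 0]
Initial: VV[1]=[0, 0, 0, 0]
Initial: VV[2]=[0, 0, 0, 0]
Initial: VV[3]=[0, 0, 0, 0]
Event 1: LOCAL 0: VV[0][0]++ -> VV[0]=[1, 0, 0, 0]
Event 2: SEND 3->2: VV[3][3]++ -> VV[3]=[0, 0, 0, 1], msg_vec=[0, 0, 0, 1]; VV[2]=max(VV[2],msg_vec) then VV[2][2]++ -> VV[2]=[0, 0, 1, 1]
Event 3: SEND 0->3: VV[0][0]++ -> VV[0]=[2, 0, 0, 0], msg_vec=[2, 0, 0, 0]; VV[3]=max(VV[3],msg_vec) then VV[3][3]++ -> VV[3]=[2, 0, 0, 2]
Event 4: SEND 3->0: VV[3][3]++ -> VV[3]=[2, 0, 0, 3], msg_vec=[2, 0, 0, 3]; VV[0]=max(VV[0],msg_vec) then VV[0][0]++ -> VV[0]=[3, 0, 0, 3]
Event 5: SEND 0->1: VV[0][0]++ -> VV[0]=[4, 0, 0, 3], msg_vec=[4, 0, 0, 3]; VV[1]=max(VV[1],msg_vec) then VV[1][1]++ -> VV[1]=[4, 1, 0, 3]
Event 6: LOCAL 2: VV[2][2]++ -> VV[2]=[0, 0, 2, 1]
Event 7: SEND 0->3: VV[0][0]++ -> VV[0]=[5, 0, 0, 3], msg_vec=[5, 0, 0, 3]; VV[3]=max(VV[3],msg_vec) then VV[3][3]++ -> VV[3]=[5, 0, 0, 4]
Event 8: SEND 0->2: VV[0][0]++ -> VV[0]=[6, 0, 0, 3], msg_vec=[6, 0, 0, 3]; VV[2]=max(VV[2],msg_vec) then VV[2][2]++ -> VV[2]=[6, 0, 3, 3]
Event 3 stamp: [2, 0, 0, 0]
Event 6 stamp: [0, 0, 2, 1]
[2, 0, 0, 0] <= [0, 0, 2, 1]? False. Equal? False. Happens-before: False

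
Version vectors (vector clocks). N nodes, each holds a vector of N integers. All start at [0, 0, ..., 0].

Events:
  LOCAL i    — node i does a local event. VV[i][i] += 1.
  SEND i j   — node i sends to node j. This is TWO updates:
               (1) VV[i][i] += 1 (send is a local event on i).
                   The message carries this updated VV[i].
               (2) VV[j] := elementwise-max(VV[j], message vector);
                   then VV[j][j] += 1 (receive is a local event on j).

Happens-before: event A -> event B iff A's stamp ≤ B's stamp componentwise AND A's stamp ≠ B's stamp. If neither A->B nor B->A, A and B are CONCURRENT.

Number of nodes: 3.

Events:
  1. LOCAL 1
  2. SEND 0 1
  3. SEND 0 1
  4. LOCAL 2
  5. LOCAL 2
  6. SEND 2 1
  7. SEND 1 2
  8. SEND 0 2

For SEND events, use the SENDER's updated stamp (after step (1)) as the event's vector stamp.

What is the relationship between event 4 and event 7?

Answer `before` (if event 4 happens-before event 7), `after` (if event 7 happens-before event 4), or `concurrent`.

Initial: VV[0]=[0, 0, 0]
Initial: VV[1]=[0, 0, 0]
Initial: VV[2]=[0, 0, 0]
Event 1: LOCAL 1: VV[1][1]++ -> VV[1]=[0, 1, 0]
Event 2: SEND 0->1: VV[0][0]++ -> VV[0]=[1, 0, 0], msg_vec=[1, 0, 0]; VV[1]=max(VV[1],msg_vec) then VV[1][1]++ -> VV[1]=[1, 2, 0]
Event 3: SEND 0->1: VV[0][0]++ -> VV[0]=[2, 0, 0], msg_vec=[2, 0, 0]; VV[1]=max(VV[1],msg_vec) then VV[1][1]++ -> VV[1]=[2, 3, 0]
Event 4: LOCAL 2: VV[2][2]++ -> VV[2]=[0, 0, 1]
Event 5: LOCAL 2: VV[2][2]++ -> VV[2]=[0, 0, 2]
Event 6: SEND 2->1: VV[2][2]++ -> VV[2]=[0, 0, 3], msg_vec=[0, 0, 3]; VV[1]=max(VV[1],msg_vec) then VV[1][1]++ -> VV[1]=[2, 4, 3]
Event 7: SEND 1->2: VV[1][1]++ -> VV[1]=[2, 5, 3], msg_vec=[2, 5, 3]; VV[2]=max(VV[2],msg_vec) then VV[2][2]++ -> VV[2]=[2, 5, 4]
Event 8: SEND 0->2: VV[0][0]++ -> VV[0]=[3, 0, 0], msg_vec=[3, 0, 0]; VV[2]=max(VV[2],msg_vec) then VV[2][2]++ -> VV[2]=[3, 5, 5]
Event 4 stamp: [0, 0, 1]
Event 7 stamp: [2, 5, 3]
[0, 0, 1] <= [2, 5, 3]? True
[2, 5, 3] <= [0, 0, 1]? False
Relation: before

Answer: before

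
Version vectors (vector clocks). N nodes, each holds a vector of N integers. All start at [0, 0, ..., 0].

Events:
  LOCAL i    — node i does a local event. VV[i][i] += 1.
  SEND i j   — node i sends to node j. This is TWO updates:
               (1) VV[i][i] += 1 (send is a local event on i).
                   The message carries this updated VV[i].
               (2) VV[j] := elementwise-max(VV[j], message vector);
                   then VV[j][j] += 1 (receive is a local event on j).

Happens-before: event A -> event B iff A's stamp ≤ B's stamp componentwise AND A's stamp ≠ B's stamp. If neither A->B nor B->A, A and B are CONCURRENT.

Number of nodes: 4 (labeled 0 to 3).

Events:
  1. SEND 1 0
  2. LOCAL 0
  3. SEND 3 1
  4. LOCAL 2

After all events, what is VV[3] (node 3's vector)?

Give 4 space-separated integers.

Initial: VV[0]=[0, 0, 0, 0]
Initial: VV[1]=[0, 0, 0, 0]
Initial: VV[2]=[0, 0, 0, 0]
Initial: VV[3]=[0, 0, 0, 0]
Event 1: SEND 1->0: VV[1][1]++ -> VV[1]=[0, 1, 0, 0], msg_vec=[0, 1, 0, 0]; VV[0]=max(VV[0],msg_vec) then VV[0][0]++ -> VV[0]=[1, 1, 0, 0]
Event 2: LOCAL 0: VV[0][0]++ -> VV[0]=[2, 1, 0, 0]
Event 3: SEND 3->1: VV[3][3]++ -> VV[3]=[0, 0, 0, 1], msg_vec=[0, 0, 0, 1]; VV[1]=max(VV[1],msg_vec) then VV[1][1]++ -> VV[1]=[0, 2, 0, 1]
Event 4: LOCAL 2: VV[2][2]++ -> VV[2]=[0, 0, 1, 0]
Final vectors: VV[0]=[2, 1, 0, 0]; VV[1]=[0, 2, 0, 1]; VV[2]=[0, 0, 1, 0]; VV[3]=[0, 0, 0, 1]

Answer: 0 0 0 1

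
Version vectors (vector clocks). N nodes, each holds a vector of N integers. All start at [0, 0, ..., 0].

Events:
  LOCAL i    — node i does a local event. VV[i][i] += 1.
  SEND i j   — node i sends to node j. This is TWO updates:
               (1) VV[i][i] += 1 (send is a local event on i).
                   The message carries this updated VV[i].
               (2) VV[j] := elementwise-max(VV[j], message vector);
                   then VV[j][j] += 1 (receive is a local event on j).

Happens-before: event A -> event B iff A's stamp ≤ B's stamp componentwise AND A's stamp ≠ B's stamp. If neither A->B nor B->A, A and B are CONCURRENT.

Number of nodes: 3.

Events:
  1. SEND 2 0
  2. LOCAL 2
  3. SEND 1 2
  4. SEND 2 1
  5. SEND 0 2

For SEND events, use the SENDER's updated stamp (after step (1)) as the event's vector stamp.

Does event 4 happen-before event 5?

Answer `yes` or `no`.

Answer: no

Derivation:
Initial: VV[0]=[0, 0, 0]
Initial: VV[1]=[0, 0, 0]
Initial: VV[2]=[0, 0, 0]
Event 1: SEND 2->0: VV[2][2]++ -> VV[2]=[0, 0, 1], msg_vec=[0, 0, 1]; VV[0]=max(VV[0],msg_vec) then VV[0][0]++ -> VV[0]=[1, 0, 1]
Event 2: LOCAL 2: VV[2][2]++ -> VV[2]=[0, 0, 2]
Event 3: SEND 1->2: VV[1][1]++ -> VV[1]=[0, 1, 0], msg_vec=[0, 1, 0]; VV[2]=max(VV[2],msg_vec) then VV[2][2]++ -> VV[2]=[0, 1, 3]
Event 4: SEND 2->1: VV[2][2]++ -> VV[2]=[0, 1, 4], msg_vec=[0, 1, 4]; VV[1]=max(VV[1],msg_vec) then VV[1][1]++ -> VV[1]=[0, 2, 4]
Event 5: SEND 0->2: VV[0][0]++ -> VV[0]=[2, 0, 1], msg_vec=[2, 0, 1]; VV[2]=max(VV[2],msg_vec) then VV[2][2]++ -> VV[2]=[2, 1, 5]
Event 4 stamp: [0, 1, 4]
Event 5 stamp: [2, 0, 1]
[0, 1, 4] <= [2, 0, 1]? False. Equal? False. Happens-before: False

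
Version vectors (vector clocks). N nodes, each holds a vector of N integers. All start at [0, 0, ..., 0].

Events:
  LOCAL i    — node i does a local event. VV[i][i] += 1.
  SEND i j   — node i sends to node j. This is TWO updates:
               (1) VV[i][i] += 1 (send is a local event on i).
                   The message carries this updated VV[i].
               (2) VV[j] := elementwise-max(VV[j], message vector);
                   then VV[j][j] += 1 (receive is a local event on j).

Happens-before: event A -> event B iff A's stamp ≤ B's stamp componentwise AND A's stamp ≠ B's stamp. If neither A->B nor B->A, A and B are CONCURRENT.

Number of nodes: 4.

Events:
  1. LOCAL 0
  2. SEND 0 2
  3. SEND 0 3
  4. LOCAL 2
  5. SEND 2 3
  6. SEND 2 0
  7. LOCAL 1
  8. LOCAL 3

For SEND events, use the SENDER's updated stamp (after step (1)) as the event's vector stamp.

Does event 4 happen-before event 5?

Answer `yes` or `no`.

Initial: VV[0]=[0, 0, 0, 0]
Initial: VV[1]=[0, 0, 0, 0]
Initial: VV[2]=[0, 0, 0, 0]
Initial: VV[3]=[0, 0, 0, 0]
Event 1: LOCAL 0: VV[0][0]++ -> VV[0]=[1, 0, 0, 0]
Event 2: SEND 0->2: VV[0][0]++ -> VV[0]=[2, 0, 0, 0], msg_vec=[2, 0, 0, 0]; VV[2]=max(VV[2],msg_vec) then VV[2][2]++ -> VV[2]=[2, 0, 1, 0]
Event 3: SEND 0->3: VV[0][0]++ -> VV[0]=[3, 0, 0, 0], msg_vec=[3, 0, 0, 0]; VV[3]=max(VV[3],msg_vec) then VV[3][3]++ -> VV[3]=[3, 0, 0, 1]
Event 4: LOCAL 2: VV[2][2]++ -> VV[2]=[2, 0, 2, 0]
Event 5: SEND 2->3: VV[2][2]++ -> VV[2]=[2, 0, 3, 0], msg_vec=[2, 0, 3, 0]; VV[3]=max(VV[3],msg_vec) then VV[3][3]++ -> VV[3]=[3, 0, 3, 2]
Event 6: SEND 2->0: VV[2][2]++ -> VV[2]=[2, 0, 4, 0], msg_vec=[2, 0, 4, 0]; VV[0]=max(VV[0],msg_vec) then VV[0][0]++ -> VV[0]=[4, 0, 4, 0]
Event 7: LOCAL 1: VV[1][1]++ -> VV[1]=[0, 1, 0, 0]
Event 8: LOCAL 3: VV[3][3]++ -> VV[3]=[3, 0, 3, 3]
Event 4 stamp: [2, 0, 2, 0]
Event 5 stamp: [2, 0, 3, 0]
[2, 0, 2, 0] <= [2, 0, 3, 0]? True. Equal? False. Happens-before: True

Answer: yes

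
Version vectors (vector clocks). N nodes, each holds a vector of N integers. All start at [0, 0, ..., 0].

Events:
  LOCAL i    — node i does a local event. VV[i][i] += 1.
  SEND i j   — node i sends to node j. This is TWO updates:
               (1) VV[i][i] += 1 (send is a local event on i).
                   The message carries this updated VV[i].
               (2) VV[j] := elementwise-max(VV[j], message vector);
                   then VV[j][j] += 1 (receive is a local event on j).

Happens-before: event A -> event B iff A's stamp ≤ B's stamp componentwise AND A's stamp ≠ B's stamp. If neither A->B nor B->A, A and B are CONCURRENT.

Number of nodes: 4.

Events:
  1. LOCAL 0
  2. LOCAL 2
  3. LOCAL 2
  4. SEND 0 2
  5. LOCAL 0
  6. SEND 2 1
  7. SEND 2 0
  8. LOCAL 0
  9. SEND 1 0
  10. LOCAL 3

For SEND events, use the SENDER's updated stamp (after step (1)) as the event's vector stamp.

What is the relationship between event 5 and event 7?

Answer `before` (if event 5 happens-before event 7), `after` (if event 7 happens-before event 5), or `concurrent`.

Initial: VV[0]=[0, 0, 0, 0]
Initial: VV[1]=[0, 0, 0, 0]
Initial: VV[2]=[0, 0, 0, 0]
Initial: VV[3]=[0, 0, 0, 0]
Event 1: LOCAL 0: VV[0][0]++ -> VV[0]=[1, 0, 0, 0]
Event 2: LOCAL 2: VV[2][2]++ -> VV[2]=[0, 0, 1, 0]
Event 3: LOCAL 2: VV[2][2]++ -> VV[2]=[0, 0, 2, 0]
Event 4: SEND 0->2: VV[0][0]++ -> VV[0]=[2, 0, 0, 0], msg_vec=[2, 0, 0, 0]; VV[2]=max(VV[2],msg_vec) then VV[2][2]++ -> VV[2]=[2, 0, 3, 0]
Event 5: LOCAL 0: VV[0][0]++ -> VV[0]=[3, 0, 0, 0]
Event 6: SEND 2->1: VV[2][2]++ -> VV[2]=[2, 0, 4, 0], msg_vec=[2, 0, 4, 0]; VV[1]=max(VV[1],msg_vec) then VV[1][1]++ -> VV[1]=[2, 1, 4, 0]
Event 7: SEND 2->0: VV[2][2]++ -> VV[2]=[2, 0, 5, 0], msg_vec=[2, 0, 5, 0]; VV[0]=max(VV[0],msg_vec) then VV[0][0]++ -> VV[0]=[4, 0, 5, 0]
Event 8: LOCAL 0: VV[0][0]++ -> VV[0]=[5, 0, 5, 0]
Event 9: SEND 1->0: VV[1][1]++ -> VV[1]=[2, 2, 4, 0], msg_vec=[2, 2, 4, 0]; VV[0]=max(VV[0],msg_vec) then VV[0][0]++ -> VV[0]=[6, 2, 5, 0]
Event 10: LOCAL 3: VV[3][3]++ -> VV[3]=[0, 0, 0, 1]
Event 5 stamp: [3, 0, 0, 0]
Event 7 stamp: [2, 0, 5, 0]
[3, 0, 0, 0] <= [2, 0, 5, 0]? False
[2, 0, 5, 0] <= [3, 0, 0, 0]? False
Relation: concurrent

Answer: concurrent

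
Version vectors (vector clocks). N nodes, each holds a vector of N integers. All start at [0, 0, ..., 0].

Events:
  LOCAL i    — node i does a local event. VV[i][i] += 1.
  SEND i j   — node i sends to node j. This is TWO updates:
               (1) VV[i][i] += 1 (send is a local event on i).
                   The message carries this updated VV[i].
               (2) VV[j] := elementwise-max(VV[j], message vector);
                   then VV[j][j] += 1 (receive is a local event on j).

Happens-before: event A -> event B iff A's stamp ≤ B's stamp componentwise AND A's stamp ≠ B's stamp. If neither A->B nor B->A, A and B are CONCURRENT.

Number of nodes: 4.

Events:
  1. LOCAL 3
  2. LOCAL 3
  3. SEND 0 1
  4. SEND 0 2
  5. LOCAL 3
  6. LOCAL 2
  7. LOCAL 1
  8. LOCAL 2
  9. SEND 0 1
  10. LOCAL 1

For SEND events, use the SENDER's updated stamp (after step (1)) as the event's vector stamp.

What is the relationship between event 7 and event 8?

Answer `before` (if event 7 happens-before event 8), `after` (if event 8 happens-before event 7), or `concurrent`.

Initial: VV[0]=[0, 0, 0, 0]
Initial: VV[1]=[0, 0, 0, 0]
Initial: VV[2]=[0, 0, 0, 0]
Initial: VV[3]=[0, 0, 0, 0]
Event 1: LOCAL 3: VV[3][3]++ -> VV[3]=[0, 0, 0, 1]
Event 2: LOCAL 3: VV[3][3]++ -> VV[3]=[0, 0, 0, 2]
Event 3: SEND 0->1: VV[0][0]++ -> VV[0]=[1, 0, 0, 0], msg_vec=[1, 0, 0, 0]; VV[1]=max(VV[1],msg_vec) then VV[1][1]++ -> VV[1]=[1, 1, 0, 0]
Event 4: SEND 0->2: VV[0][0]++ -> VV[0]=[2, 0, 0, 0], msg_vec=[2, 0, 0, 0]; VV[2]=max(VV[2],msg_vec) then VV[2][2]++ -> VV[2]=[2, 0, 1, 0]
Event 5: LOCAL 3: VV[3][3]++ -> VV[3]=[0, 0, 0, 3]
Event 6: LOCAL 2: VV[2][2]++ -> VV[2]=[2, 0, 2, 0]
Event 7: LOCAL 1: VV[1][1]++ -> VV[1]=[1, 2, 0, 0]
Event 8: LOCAL 2: VV[2][2]++ -> VV[2]=[2, 0, 3, 0]
Event 9: SEND 0->1: VV[0][0]++ -> VV[0]=[3, 0, 0, 0], msg_vec=[3, 0, 0, 0]; VV[1]=max(VV[1],msg_vec) then VV[1][1]++ -> VV[1]=[3, 3, 0, 0]
Event 10: LOCAL 1: VV[1][1]++ -> VV[1]=[3, 4, 0, 0]
Event 7 stamp: [1, 2, 0, 0]
Event 8 stamp: [2, 0, 3, 0]
[1, 2, 0, 0] <= [2, 0, 3, 0]? False
[2, 0, 3, 0] <= [1, 2, 0, 0]? False
Relation: concurrent

Answer: concurrent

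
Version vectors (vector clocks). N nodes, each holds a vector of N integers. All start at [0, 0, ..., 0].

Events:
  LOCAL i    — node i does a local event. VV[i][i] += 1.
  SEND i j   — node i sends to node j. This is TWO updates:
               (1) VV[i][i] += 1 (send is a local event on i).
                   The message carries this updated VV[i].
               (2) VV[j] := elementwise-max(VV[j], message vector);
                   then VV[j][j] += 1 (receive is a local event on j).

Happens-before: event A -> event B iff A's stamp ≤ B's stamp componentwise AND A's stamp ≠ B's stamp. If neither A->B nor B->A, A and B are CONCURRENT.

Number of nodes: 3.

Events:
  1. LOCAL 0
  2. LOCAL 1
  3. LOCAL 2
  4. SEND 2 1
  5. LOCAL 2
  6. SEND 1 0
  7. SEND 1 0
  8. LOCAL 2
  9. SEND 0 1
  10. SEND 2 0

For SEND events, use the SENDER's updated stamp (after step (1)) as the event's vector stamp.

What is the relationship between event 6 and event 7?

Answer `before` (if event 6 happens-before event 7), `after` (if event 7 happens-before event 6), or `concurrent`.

Answer: before

Derivation:
Initial: VV[0]=[0, 0, 0]
Initial: VV[1]=[0, 0, 0]
Initial: VV[2]=[0, 0, 0]
Event 1: LOCAL 0: VV[0][0]++ -> VV[0]=[1, 0, 0]
Event 2: LOCAL 1: VV[1][1]++ -> VV[1]=[0, 1, 0]
Event 3: LOCAL 2: VV[2][2]++ -> VV[2]=[0, 0, 1]
Event 4: SEND 2->1: VV[2][2]++ -> VV[2]=[0, 0, 2], msg_vec=[0, 0, 2]; VV[1]=max(VV[1],msg_vec) then VV[1][1]++ -> VV[1]=[0, 2, 2]
Event 5: LOCAL 2: VV[2][2]++ -> VV[2]=[0, 0, 3]
Event 6: SEND 1->0: VV[1][1]++ -> VV[1]=[0, 3, 2], msg_vec=[0, 3, 2]; VV[0]=max(VV[0],msg_vec) then VV[0][0]++ -> VV[0]=[2, 3, 2]
Event 7: SEND 1->0: VV[1][1]++ -> VV[1]=[0, 4, 2], msg_vec=[0, 4, 2]; VV[0]=max(VV[0],msg_vec) then VV[0][0]++ -> VV[0]=[3, 4, 2]
Event 8: LOCAL 2: VV[2][2]++ -> VV[2]=[0, 0, 4]
Event 9: SEND 0->1: VV[0][0]++ -> VV[0]=[4, 4, 2], msg_vec=[4, 4, 2]; VV[1]=max(VV[1],msg_vec) then VV[1][1]++ -> VV[1]=[4, 5, 2]
Event 10: SEND 2->0: VV[2][2]++ -> VV[2]=[0, 0, 5], msg_vec=[0, 0, 5]; VV[0]=max(VV[0],msg_vec) then VV[0][0]++ -> VV[0]=[5, 4, 5]
Event 6 stamp: [0, 3, 2]
Event 7 stamp: [0, 4, 2]
[0, 3, 2] <= [0, 4, 2]? True
[0, 4, 2] <= [0, 3, 2]? False
Relation: before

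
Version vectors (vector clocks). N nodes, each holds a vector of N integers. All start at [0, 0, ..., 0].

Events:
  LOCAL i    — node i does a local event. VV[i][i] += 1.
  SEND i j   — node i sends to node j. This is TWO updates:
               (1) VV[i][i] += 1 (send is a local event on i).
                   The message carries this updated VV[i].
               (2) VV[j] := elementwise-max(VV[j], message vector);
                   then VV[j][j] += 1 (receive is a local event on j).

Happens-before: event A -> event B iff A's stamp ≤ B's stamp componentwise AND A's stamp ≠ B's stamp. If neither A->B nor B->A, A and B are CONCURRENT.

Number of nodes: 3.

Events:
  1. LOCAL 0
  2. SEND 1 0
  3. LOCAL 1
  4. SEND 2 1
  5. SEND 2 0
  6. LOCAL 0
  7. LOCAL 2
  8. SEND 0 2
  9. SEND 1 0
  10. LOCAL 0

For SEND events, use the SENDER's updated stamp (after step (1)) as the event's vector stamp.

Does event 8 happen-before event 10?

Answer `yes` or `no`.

Answer: yes

Derivation:
Initial: VV[0]=[0, 0, 0]
Initial: VV[1]=[0, 0, 0]
Initial: VV[2]=[0, 0, 0]
Event 1: LOCAL 0: VV[0][0]++ -> VV[0]=[1, 0, 0]
Event 2: SEND 1->0: VV[1][1]++ -> VV[1]=[0, 1, 0], msg_vec=[0, 1, 0]; VV[0]=max(VV[0],msg_vec) then VV[0][0]++ -> VV[0]=[2, 1, 0]
Event 3: LOCAL 1: VV[1][1]++ -> VV[1]=[0, 2, 0]
Event 4: SEND 2->1: VV[2][2]++ -> VV[2]=[0, 0, 1], msg_vec=[0, 0, 1]; VV[1]=max(VV[1],msg_vec) then VV[1][1]++ -> VV[1]=[0, 3, 1]
Event 5: SEND 2->0: VV[2][2]++ -> VV[2]=[0, 0, 2], msg_vec=[0, 0, 2]; VV[0]=max(VV[0],msg_vec) then VV[0][0]++ -> VV[0]=[3, 1, 2]
Event 6: LOCAL 0: VV[0][0]++ -> VV[0]=[4, 1, 2]
Event 7: LOCAL 2: VV[2][2]++ -> VV[2]=[0, 0, 3]
Event 8: SEND 0->2: VV[0][0]++ -> VV[0]=[5, 1, 2], msg_vec=[5, 1, 2]; VV[2]=max(VV[2],msg_vec) then VV[2][2]++ -> VV[2]=[5, 1, 4]
Event 9: SEND 1->0: VV[1][1]++ -> VV[1]=[0, 4, 1], msg_vec=[0, 4, 1]; VV[0]=max(VV[0],msg_vec) then VV[0][0]++ -> VV[0]=[6, 4, 2]
Event 10: LOCAL 0: VV[0][0]++ -> VV[0]=[7, 4, 2]
Event 8 stamp: [5, 1, 2]
Event 10 stamp: [7, 4, 2]
[5, 1, 2] <= [7, 4, 2]? True. Equal? False. Happens-before: True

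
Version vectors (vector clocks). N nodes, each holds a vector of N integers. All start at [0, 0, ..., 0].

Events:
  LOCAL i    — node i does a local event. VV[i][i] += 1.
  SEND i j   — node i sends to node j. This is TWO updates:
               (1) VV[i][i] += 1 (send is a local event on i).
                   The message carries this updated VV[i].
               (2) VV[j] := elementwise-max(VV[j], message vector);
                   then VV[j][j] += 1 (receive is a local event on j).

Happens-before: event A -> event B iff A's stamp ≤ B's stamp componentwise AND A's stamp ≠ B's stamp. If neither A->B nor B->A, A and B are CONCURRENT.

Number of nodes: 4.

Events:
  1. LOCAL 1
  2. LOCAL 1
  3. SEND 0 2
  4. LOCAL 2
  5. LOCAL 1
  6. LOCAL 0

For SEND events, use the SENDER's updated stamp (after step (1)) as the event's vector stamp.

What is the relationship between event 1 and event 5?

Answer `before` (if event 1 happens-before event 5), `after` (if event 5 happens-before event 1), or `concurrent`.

Answer: before

Derivation:
Initial: VV[0]=[0, 0, 0, 0]
Initial: VV[1]=[0, 0, 0, 0]
Initial: VV[2]=[0, 0, 0, 0]
Initial: VV[3]=[0, 0, 0, 0]
Event 1: LOCAL 1: VV[1][1]++ -> VV[1]=[0, 1, 0, 0]
Event 2: LOCAL 1: VV[1][1]++ -> VV[1]=[0, 2, 0, 0]
Event 3: SEND 0->2: VV[0][0]++ -> VV[0]=[1, 0, 0, 0], msg_vec=[1, 0, 0, 0]; VV[2]=max(VV[2],msg_vec) then VV[2][2]++ -> VV[2]=[1, 0, 1, 0]
Event 4: LOCAL 2: VV[2][2]++ -> VV[2]=[1, 0, 2, 0]
Event 5: LOCAL 1: VV[1][1]++ -> VV[1]=[0, 3, 0, 0]
Event 6: LOCAL 0: VV[0][0]++ -> VV[0]=[2, 0, 0, 0]
Event 1 stamp: [0, 1, 0, 0]
Event 5 stamp: [0, 3, 0, 0]
[0, 1, 0, 0] <= [0, 3, 0, 0]? True
[0, 3, 0, 0] <= [0, 1, 0, 0]? False
Relation: before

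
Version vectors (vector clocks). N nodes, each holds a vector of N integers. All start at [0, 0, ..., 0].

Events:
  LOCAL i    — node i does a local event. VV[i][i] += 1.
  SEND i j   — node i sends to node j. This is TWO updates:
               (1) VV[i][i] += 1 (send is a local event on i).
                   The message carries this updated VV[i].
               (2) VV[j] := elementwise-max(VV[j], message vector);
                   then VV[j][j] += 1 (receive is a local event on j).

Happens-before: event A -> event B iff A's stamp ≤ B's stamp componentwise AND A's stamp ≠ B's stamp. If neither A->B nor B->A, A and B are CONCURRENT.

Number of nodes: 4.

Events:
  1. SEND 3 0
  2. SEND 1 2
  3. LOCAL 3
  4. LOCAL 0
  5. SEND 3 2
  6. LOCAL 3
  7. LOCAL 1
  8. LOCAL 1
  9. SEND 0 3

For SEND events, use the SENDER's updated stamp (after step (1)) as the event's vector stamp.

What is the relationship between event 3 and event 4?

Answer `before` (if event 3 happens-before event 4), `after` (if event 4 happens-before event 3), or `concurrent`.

Answer: concurrent

Derivation:
Initial: VV[0]=[0, 0, 0, 0]
Initial: VV[1]=[0, 0, 0, 0]
Initial: VV[2]=[0, 0, 0, 0]
Initial: VV[3]=[0, 0, 0, 0]
Event 1: SEND 3->0: VV[3][3]++ -> VV[3]=[0, 0, 0, 1], msg_vec=[0, 0, 0, 1]; VV[0]=max(VV[0],msg_vec) then VV[0][0]++ -> VV[0]=[1, 0, 0, 1]
Event 2: SEND 1->2: VV[1][1]++ -> VV[1]=[0, 1, 0, 0], msg_vec=[0, 1, 0, 0]; VV[2]=max(VV[2],msg_vec) then VV[2][2]++ -> VV[2]=[0, 1, 1, 0]
Event 3: LOCAL 3: VV[3][3]++ -> VV[3]=[0, 0, 0, 2]
Event 4: LOCAL 0: VV[0][0]++ -> VV[0]=[2, 0, 0, 1]
Event 5: SEND 3->2: VV[3][3]++ -> VV[3]=[0, 0, 0, 3], msg_vec=[0, 0, 0, 3]; VV[2]=max(VV[2],msg_vec) then VV[2][2]++ -> VV[2]=[0, 1, 2, 3]
Event 6: LOCAL 3: VV[3][3]++ -> VV[3]=[0, 0, 0, 4]
Event 7: LOCAL 1: VV[1][1]++ -> VV[1]=[0, 2, 0, 0]
Event 8: LOCAL 1: VV[1][1]++ -> VV[1]=[0, 3, 0, 0]
Event 9: SEND 0->3: VV[0][0]++ -> VV[0]=[3, 0, 0, 1], msg_vec=[3, 0, 0, 1]; VV[3]=max(VV[3],msg_vec) then VV[3][3]++ -> VV[3]=[3, 0, 0, 5]
Event 3 stamp: [0, 0, 0, 2]
Event 4 stamp: [2, 0, 0, 1]
[0, 0, 0, 2] <= [2, 0, 0, 1]? False
[2, 0, 0, 1] <= [0, 0, 0, 2]? False
Relation: concurrent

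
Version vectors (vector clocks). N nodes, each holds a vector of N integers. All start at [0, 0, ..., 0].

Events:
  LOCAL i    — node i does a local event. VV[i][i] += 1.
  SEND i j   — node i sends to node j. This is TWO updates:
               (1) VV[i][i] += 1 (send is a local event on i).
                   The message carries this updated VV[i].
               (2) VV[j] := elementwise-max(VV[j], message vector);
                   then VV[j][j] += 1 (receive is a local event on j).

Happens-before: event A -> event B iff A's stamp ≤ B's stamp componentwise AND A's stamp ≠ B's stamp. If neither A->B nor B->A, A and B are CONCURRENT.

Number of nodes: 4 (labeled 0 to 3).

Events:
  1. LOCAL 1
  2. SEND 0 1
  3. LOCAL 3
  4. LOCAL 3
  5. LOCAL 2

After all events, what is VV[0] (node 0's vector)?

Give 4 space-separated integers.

Answer: 1 0 0 0

Derivation:
Initial: VV[0]=[0, 0, 0, 0]
Initial: VV[1]=[0, 0, 0, 0]
Initial: VV[2]=[0, 0, 0, 0]
Initial: VV[3]=[0, 0, 0, 0]
Event 1: LOCAL 1: VV[1][1]++ -> VV[1]=[0, 1, 0, 0]
Event 2: SEND 0->1: VV[0][0]++ -> VV[0]=[1, 0, 0, 0], msg_vec=[1, 0, 0, 0]; VV[1]=max(VV[1],msg_vec) then VV[1][1]++ -> VV[1]=[1, 2, 0, 0]
Event 3: LOCAL 3: VV[3][3]++ -> VV[3]=[0, 0, 0, 1]
Event 4: LOCAL 3: VV[3][3]++ -> VV[3]=[0, 0, 0, 2]
Event 5: LOCAL 2: VV[2][2]++ -> VV[2]=[0, 0, 1, 0]
Final vectors: VV[0]=[1, 0, 0, 0]; VV[1]=[1, 2, 0, 0]; VV[2]=[0, 0, 1, 0]; VV[3]=[0, 0, 0, 2]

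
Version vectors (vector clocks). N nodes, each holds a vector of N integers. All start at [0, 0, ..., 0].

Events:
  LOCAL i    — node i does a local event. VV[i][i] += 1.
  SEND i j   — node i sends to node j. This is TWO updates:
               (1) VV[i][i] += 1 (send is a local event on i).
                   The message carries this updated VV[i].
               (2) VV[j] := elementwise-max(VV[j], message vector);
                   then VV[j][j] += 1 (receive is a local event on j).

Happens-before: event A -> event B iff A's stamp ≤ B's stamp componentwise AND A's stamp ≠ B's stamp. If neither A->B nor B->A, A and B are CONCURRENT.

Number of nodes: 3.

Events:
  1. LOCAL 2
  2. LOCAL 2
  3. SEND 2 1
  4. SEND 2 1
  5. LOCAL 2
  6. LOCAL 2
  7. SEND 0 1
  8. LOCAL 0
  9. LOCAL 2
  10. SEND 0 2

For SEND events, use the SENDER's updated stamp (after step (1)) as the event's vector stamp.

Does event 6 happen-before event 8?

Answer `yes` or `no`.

Initial: VV[0]=[0, 0, 0]
Initial: VV[1]=[0, 0, 0]
Initial: VV[2]=[0, 0, 0]
Event 1: LOCAL 2: VV[2][2]++ -> VV[2]=[0, 0, 1]
Event 2: LOCAL 2: VV[2][2]++ -> VV[2]=[0, 0, 2]
Event 3: SEND 2->1: VV[2][2]++ -> VV[2]=[0, 0, 3], msg_vec=[0, 0, 3]; VV[1]=max(VV[1],msg_vec) then VV[1][1]++ -> VV[1]=[0, 1, 3]
Event 4: SEND 2->1: VV[2][2]++ -> VV[2]=[0, 0, 4], msg_vec=[0, 0, 4]; VV[1]=max(VV[1],msg_vec) then VV[1][1]++ -> VV[1]=[0, 2, 4]
Event 5: LOCAL 2: VV[2][2]++ -> VV[2]=[0, 0, 5]
Event 6: LOCAL 2: VV[2][2]++ -> VV[2]=[0, 0, 6]
Event 7: SEND 0->1: VV[0][0]++ -> VV[0]=[1, 0, 0], msg_vec=[1, 0, 0]; VV[1]=max(VV[1],msg_vec) then VV[1][1]++ -> VV[1]=[1, 3, 4]
Event 8: LOCAL 0: VV[0][0]++ -> VV[0]=[2, 0, 0]
Event 9: LOCAL 2: VV[2][2]++ -> VV[2]=[0, 0, 7]
Event 10: SEND 0->2: VV[0][0]++ -> VV[0]=[3, 0, 0], msg_vec=[3, 0, 0]; VV[2]=max(VV[2],msg_vec) then VV[2][2]++ -> VV[2]=[3, 0, 8]
Event 6 stamp: [0, 0, 6]
Event 8 stamp: [2, 0, 0]
[0, 0, 6] <= [2, 0, 0]? False. Equal? False. Happens-before: False

Answer: no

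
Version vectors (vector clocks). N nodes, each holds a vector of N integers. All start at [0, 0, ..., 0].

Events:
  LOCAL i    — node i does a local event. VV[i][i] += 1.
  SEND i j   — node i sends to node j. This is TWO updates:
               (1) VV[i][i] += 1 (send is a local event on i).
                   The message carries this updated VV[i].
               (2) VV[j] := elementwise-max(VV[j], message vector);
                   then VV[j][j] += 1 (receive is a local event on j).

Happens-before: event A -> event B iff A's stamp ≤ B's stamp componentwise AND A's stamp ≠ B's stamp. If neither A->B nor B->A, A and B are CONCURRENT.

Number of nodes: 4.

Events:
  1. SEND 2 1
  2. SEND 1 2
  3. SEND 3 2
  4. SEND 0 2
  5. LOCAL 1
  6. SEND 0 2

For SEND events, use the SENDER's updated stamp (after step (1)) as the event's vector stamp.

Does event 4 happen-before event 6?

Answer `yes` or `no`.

Initial: VV[0]=[0, 0, 0, 0]
Initial: VV[1]=[0, 0, 0, 0]
Initial: VV[2]=[0, 0, 0, 0]
Initial: VV[3]=[0, 0, 0, 0]
Event 1: SEND 2->1: VV[2][2]++ -> VV[2]=[0, 0, 1, 0], msg_vec=[0, 0, 1, 0]; VV[1]=max(VV[1],msg_vec) then VV[1][1]++ -> VV[1]=[0, 1, 1, 0]
Event 2: SEND 1->2: VV[1][1]++ -> VV[1]=[0, 2, 1, 0], msg_vec=[0, 2, 1, 0]; VV[2]=max(VV[2],msg_vec) then VV[2][2]++ -> VV[2]=[0, 2, 2, 0]
Event 3: SEND 3->2: VV[3][3]++ -> VV[3]=[0, 0, 0, 1], msg_vec=[0, 0, 0, 1]; VV[2]=max(VV[2],msg_vec) then VV[2][2]++ -> VV[2]=[0, 2, 3, 1]
Event 4: SEND 0->2: VV[0][0]++ -> VV[0]=[1, 0, 0, 0], msg_vec=[1, 0, 0, 0]; VV[2]=max(VV[2],msg_vec) then VV[2][2]++ -> VV[2]=[1, 2, 4, 1]
Event 5: LOCAL 1: VV[1][1]++ -> VV[1]=[0, 3, 1, 0]
Event 6: SEND 0->2: VV[0][0]++ -> VV[0]=[2, 0, 0, 0], msg_vec=[2, 0, 0, 0]; VV[2]=max(VV[2],msg_vec) then VV[2][2]++ -> VV[2]=[2, 2, 5, 1]
Event 4 stamp: [1, 0, 0, 0]
Event 6 stamp: [2, 0, 0, 0]
[1, 0, 0, 0] <= [2, 0, 0, 0]? True. Equal? False. Happens-before: True

Answer: yes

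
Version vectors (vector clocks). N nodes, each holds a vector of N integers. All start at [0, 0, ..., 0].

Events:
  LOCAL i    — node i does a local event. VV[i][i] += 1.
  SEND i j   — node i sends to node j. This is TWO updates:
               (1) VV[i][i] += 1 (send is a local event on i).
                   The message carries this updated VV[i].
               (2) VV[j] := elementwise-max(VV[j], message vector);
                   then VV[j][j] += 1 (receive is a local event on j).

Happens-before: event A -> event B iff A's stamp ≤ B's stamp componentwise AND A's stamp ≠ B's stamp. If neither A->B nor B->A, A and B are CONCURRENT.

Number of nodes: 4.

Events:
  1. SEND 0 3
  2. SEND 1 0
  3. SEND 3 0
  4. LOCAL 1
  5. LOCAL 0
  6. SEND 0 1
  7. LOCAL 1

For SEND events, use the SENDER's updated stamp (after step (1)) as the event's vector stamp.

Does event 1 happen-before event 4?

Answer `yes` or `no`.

Answer: no

Derivation:
Initial: VV[0]=[0, 0, 0, 0]
Initial: VV[1]=[0, 0, 0, 0]
Initial: VV[2]=[0, 0, 0, 0]
Initial: VV[3]=[0, 0, 0, 0]
Event 1: SEND 0->3: VV[0][0]++ -> VV[0]=[1, 0, 0, 0], msg_vec=[1, 0, 0, 0]; VV[3]=max(VV[3],msg_vec) then VV[3][3]++ -> VV[3]=[1, 0, 0, 1]
Event 2: SEND 1->0: VV[1][1]++ -> VV[1]=[0, 1, 0, 0], msg_vec=[0, 1, 0, 0]; VV[0]=max(VV[0],msg_vec) then VV[0][0]++ -> VV[0]=[2, 1, 0, 0]
Event 3: SEND 3->0: VV[3][3]++ -> VV[3]=[1, 0, 0, 2], msg_vec=[1, 0, 0, 2]; VV[0]=max(VV[0],msg_vec) then VV[0][0]++ -> VV[0]=[3, 1, 0, 2]
Event 4: LOCAL 1: VV[1][1]++ -> VV[1]=[0, 2, 0, 0]
Event 5: LOCAL 0: VV[0][0]++ -> VV[0]=[4, 1, 0, 2]
Event 6: SEND 0->1: VV[0][0]++ -> VV[0]=[5, 1, 0, 2], msg_vec=[5, 1, 0, 2]; VV[1]=max(VV[1],msg_vec) then VV[1][1]++ -> VV[1]=[5, 3, 0, 2]
Event 7: LOCAL 1: VV[1][1]++ -> VV[1]=[5, 4, 0, 2]
Event 1 stamp: [1, 0, 0, 0]
Event 4 stamp: [0, 2, 0, 0]
[1, 0, 0, 0] <= [0, 2, 0, 0]? False. Equal? False. Happens-before: False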